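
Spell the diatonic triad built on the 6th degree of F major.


Reasoning:
F major scale: F G A Bb C D E
Diatonic triad on degree 6 stacks scale notes 6, 1, 3: D F A
D→F = 3 semitones; D→A = 7 semitones → minor triad
= D F A (minor)


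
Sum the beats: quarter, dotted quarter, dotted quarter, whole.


Beat values:
  quarter = 1 beat
  dotted quarter = 1.5 beats
  dotted quarter = 1.5 beats
  whole = 4 beats
Sum = 1 + 1.5 + 1.5 + 4
= 8 beats


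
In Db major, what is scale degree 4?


Step by step:
Major scale pattern: W-W-H-W-W-W-H (2-2-1-2-2-2-1 semitones)
Starting from Db:
  Db + 2 semitones → Eb
  Eb + 2 semitones → F
  F + 1 semitone → Gb
  Gb + 2 semitones → Ab
  Ab + 2 semitones → Bb
  Bb + 2 semitones → C
  C + 1 semitone → Db
Scale: Db Eb F Gb Ab Bb C
Degree 4 = Gb


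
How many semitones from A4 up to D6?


Absolute semitone position = octave×12 + chromatic position
A4: 4×12 + 9 = 57
D6: 6×12 + 2 = 74
Difference = 74 - 57 = 17
= 17 semitones


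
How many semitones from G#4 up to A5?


Let's work it out.
Absolute semitone position = octave×12 + chromatic position
G#4: 4×12 + 8 = 56
A5: 5×12 + 9 = 69
Difference = 69 - 56 = 13
= 13 semitones


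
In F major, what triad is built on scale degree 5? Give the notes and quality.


Step by step:
F major scale: F G A Bb C D E
Diatonic triad on degree 5 stacks scale notes 5, 7, 2: C E G
C→E = 4 semitones; C→G = 7 semitones → major triad
= C E G (major)


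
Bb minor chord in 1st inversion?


Root position: Bb Db F
1st inversion: move root up an octave
Bass note: Db
Notes (bottom to top) = Db F Bb


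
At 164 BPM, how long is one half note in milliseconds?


One quarter-note beat = 60000 / BPM = 60000 / 164 ms
Half note = 2 × quarter note
Duration = 2 × 60000 / 164 = 120000 / 164
= 731.7 ms


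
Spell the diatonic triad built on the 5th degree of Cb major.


Cb major scale: Cb Db Eb Fb Gb Ab Bb
Diatonic triad on degree 5 stacks scale notes 5, 7, 2: Gb Bb Db
Gb→Bb = 4 semitones; Gb→Db = 7 semitones → major triad
= Gb Bb Db (major)


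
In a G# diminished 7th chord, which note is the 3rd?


Reasoning:
Diminished 7th chord = root + minor 3rd + diminished 5th + diminished 7th
Seventh chords stack in thirds, so the letter names are G-B-D-F
Root: G#
Minor 3rd above G#: B
Diminished 5th above G#: D
Diminished 7th above G#: F
The 3rd = B


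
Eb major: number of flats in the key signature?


Reasoning:
Flat major keys: C(0), F(1), Bb(2), Eb(3), Ab(4), Db(5), Gb(6), Cb(7)
Eb major has 3 flats
Order of flats: Bb Eb Ab Db Gb Cb Fb → first 3: Bb, Eb, Ab
= 3 flats


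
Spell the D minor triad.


Working:
Minor triad = root + minor 3rd (3 semitones) + perfect 5th (7 semitones)
A triad on D stacks thirds, so the chord tones use letter names D-F-A
Root: D
Minor 3rd above D: F
Perfect 5th above D: A
Chord = D F A


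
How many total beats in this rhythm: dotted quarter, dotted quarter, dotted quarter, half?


Beat values:
  dotted quarter = 1.5 beats
  dotted quarter = 1.5 beats
  dotted quarter = 1.5 beats
  half = 2 beats
Sum = 1.5 + 1.5 + 1.5 + 2
= 6.5 beats


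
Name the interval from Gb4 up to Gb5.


Let's work it out.
Letter names: G → G spans 8 letter names → an octave
Semitones: Gb4 → Gb5 = 12 half-steps
An octave of 12 semitones is a perfect octave
= perfect octave


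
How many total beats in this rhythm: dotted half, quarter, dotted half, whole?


Solution.
Beat values:
  dotted half = 3 beats
  quarter = 1 beat
  dotted half = 3 beats
  whole = 4 beats
Sum = 3 + 1 + 3 + 4
= 11 beats


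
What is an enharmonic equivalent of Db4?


Enharmonic notes sound the same pitch but are spelled with different letter names
Db and C# name the same pitch class
= C#4


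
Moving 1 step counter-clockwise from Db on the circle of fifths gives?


Each counter-clockwise step moves down a perfect 5th (= up a perfect 4th)
From Db: Db → F#/Gb
= F#/Gb


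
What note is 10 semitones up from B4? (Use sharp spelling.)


Reasoning:
B4: chromatic position 11 in octave 4 → absolute = 4×12 + 11 = 59
Transpose up 10: 59 + 10 = 69
69 = 5×12 + 9 → A in octave 5
Result = A5


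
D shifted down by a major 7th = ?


Reasoning:
major 7th: 7 letter names, 11 semitones
Letter: D - 6 → E
Pitch: D - 11 semitones, spelled as an E → Eb
= Eb


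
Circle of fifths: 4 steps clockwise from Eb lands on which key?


Each clockwise step on the circle of fifths moves up a perfect 5th
From Eb: Eb → Bb → F → C → G
= G


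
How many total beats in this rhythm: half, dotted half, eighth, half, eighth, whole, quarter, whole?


Reasoning:
Beat values:
  half = 2 beats
  dotted half = 3 beats
  eighth = 0.5 beats
  half = 2 beats
  eighth = 0.5 beats
  whole = 4 beats
  quarter = 1 beat
  whole = 4 beats
Sum = 2 + 3 + 0.5 + 2 + 0.5 + 4 + 1 + 4
= 17 beats


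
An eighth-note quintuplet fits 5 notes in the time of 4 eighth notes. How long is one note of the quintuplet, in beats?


Quintuplet: 5 notes occupy the space of 4 eighth notes
Space = 4 × 1/2 = 2 beats
Each quintuplet note = 2 / 5 = 2/5 beats
= 2/5 beats


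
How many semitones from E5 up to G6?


Step by step:
Absolute semitone position = octave×12 + chromatic position
E5: 5×12 + 4 = 64
G6: 6×12 + 7 = 79
Difference = 79 - 64 = 15
= 15 semitones


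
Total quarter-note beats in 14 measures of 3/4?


Solution.
Time signature 3/4: the bottom number 4 means the quarter note gets one count
The top number 3 means 3 quarter-note beats per measure
Total = 3 × 14 measures
= 42 quarter-note beats


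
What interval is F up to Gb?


Letter names: F → G spans 2 letter names → a 2nd
Semitones: F → Gb = 1 half-step
A 2nd of 1 semitone is a minor 2nd
= minor 2nd


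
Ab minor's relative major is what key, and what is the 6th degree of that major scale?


The relative major shares the key signature and is a minor 3rd above the minor tonic
A minor 3rd above Ab is Cb
→ relative major of Ab minor is Cb major
Cb major scale: Cb Db Eb Fb Gb Ab Bb
= Cb major; 6th degree = Ab


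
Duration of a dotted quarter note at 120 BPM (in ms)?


Step by step:
One quarter-note beat = 60000 / BPM = 60000 / 120 ms
Dotted quarter note = 3/2 × quarter note
Duration = 3/2 × 60000 / 120 = 90000 / 120
= 750.0 ms


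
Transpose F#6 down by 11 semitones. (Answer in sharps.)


Step by step:
F#6: chromatic position 6 in octave 6 → absolute = 6×12 + 6 = 78
Transpose down 11: 78 - 11 = 67
67 = 5×12 + 7 → G in octave 5
Result = G5


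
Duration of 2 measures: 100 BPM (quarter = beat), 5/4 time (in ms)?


Let's work it out.
Quarter-note beat duration = 60000 / 100 ms
Beats per measure (5/4) = 5
One measure = 5 × 60000 / 100 = 300000 / 100 ms
2 measures = 2 × 300000 / 100 = 600000 / 100
= 6000.0 ms


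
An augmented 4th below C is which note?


Step by step:
A 4th spans 4 letter names, so from C we land on G
An augmented 4th = 6 semitones below C
Spell G at that pitch: Gb
= Gb


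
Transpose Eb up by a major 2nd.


Solution.
major 2nd: 2 letter names, 2 semitones
Letter: E + 1 → F
Pitch: Eb + 2 semitones, spelled as an F → F
= F


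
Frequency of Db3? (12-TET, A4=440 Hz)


f = 440 × 2^(n/12) where n = semitones from A4
Db3: -20 semitones from A4
f = 440 × 2^(-20/12)
f = 138.59 Hz


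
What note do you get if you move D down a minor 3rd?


Solution.
minor 3rd: 3 letter names, 3 semitones
Letter: D - 2 → B
Pitch: D - 3 semitones, spelled as a B → B
= B


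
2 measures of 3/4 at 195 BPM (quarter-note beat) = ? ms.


Quarter-note beat duration = 60000 / 195 ms
Beats per measure (3/4) = 3
One measure = 3 × 60000 / 195 = 180000 / 195 ms
2 measures = 2 × 180000 / 195 = 360000 / 195
= 1846.2 ms


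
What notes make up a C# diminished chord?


Solution.
Diminished triad = root + minor 3rd (3 semitones) + diminished 5th (6 semitones)
A triad on C# stacks thirds, so the chord tones use letter names C-E-G
Root: C#
Minor 3rd above C#: E
Diminished 5th above C#: G
Chord = C# E G


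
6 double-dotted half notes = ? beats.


Reasoning:
Base half note = 2 beats
Dot 1 adds half the previous value: +1
Dot 2 adds half the previous value: +1/2
One double-dotted half = 2 + 1 + 1/2 = 7/2
6 of them = 6 × 7/2 = 21
= 21 beats


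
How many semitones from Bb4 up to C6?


Let's work it out.
Absolute semitone position = octave×12 + chromatic position
Bb4: 4×12 + 10 = 58
C6: 6×12 + 0 = 72
Difference = 72 - 58 = 14
= 14 semitones


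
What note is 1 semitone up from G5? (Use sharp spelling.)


Working:
G5: chromatic position 7 in octave 5 → absolute = 5×12 + 7 = 67
Transpose up 1: 67 + 1 = 68
68 = 5×12 + 8 → G# in octave 5
Result = G#5


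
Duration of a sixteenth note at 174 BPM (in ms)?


Reasoning:
One quarter-note beat = 60000 / BPM = 60000 / 174 ms
Sixteenth note = 1/4 × quarter note
Duration = 1/4 × 60000 / 174 = 15000 / 174
= 86.2 ms


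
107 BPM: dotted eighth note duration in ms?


Let's work it out.
One quarter-note beat = 60000 / BPM = 60000 / 107 ms
Dotted eighth note = 3/4 × quarter note
Duration = 3/4 × 60000 / 107 = 45000 / 107
= 420.6 ms


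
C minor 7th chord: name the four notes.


Minor 7th chord = root + minor 3rd + perfect 5th + minor 7th
Seventh chords stack in thirds, so the letter names are C-E-G-B
Root: C
Minor 3rd above C: Eb
Perfect 5th above C: G
Minor 7th above C: Bb
Chord = C Eb G Bb


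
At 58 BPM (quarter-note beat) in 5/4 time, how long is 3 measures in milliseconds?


Let's work it out.
Quarter-note beat duration = 60000 / 58 ms
Beats per measure (5/4) = 5
One measure = 5 × 60000 / 58 = 300000 / 58 ms
3 measures = 3 × 300000 / 58 = 900000 / 58
= 15517.2 ms


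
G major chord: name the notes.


Working:
Major triad = root + major 3rd (4 semitones) + perfect 5th (7 semitones)
A triad on G stacks thirds, so the chord tones use letter names G-B-D
Root: G
Major 3rd above G: B
Perfect 5th above G: D
Chord = G B D


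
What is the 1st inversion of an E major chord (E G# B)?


Reasoning:
Root position: E G# B
1st inversion: move root up an octave
Bass note: G#
Notes (bottom to top) = G# B E


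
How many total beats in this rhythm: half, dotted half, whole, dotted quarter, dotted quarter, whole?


Beat values:
  half = 2 beats
  dotted half = 3 beats
  whole = 4 beats
  dotted quarter = 1.5 beats
  dotted quarter = 1.5 beats
  whole = 4 beats
Sum = 2 + 3 + 4 + 1.5 + 1.5 + 4
= 16 beats


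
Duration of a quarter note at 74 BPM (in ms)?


One quarter-note beat = 60000 / BPM = 60000 / 74 ms
Duration = 60000 / 74
= 810.8 ms


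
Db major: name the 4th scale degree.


Let's work it out.
Major scale pattern: W-W-H-W-W-W-H (2-2-1-2-2-2-1 semitones)
Starting from Db:
  Db + 2 semitones → Eb
  Eb + 2 semitones → F
  F + 1 semitone → Gb
  Gb + 2 semitones → Ab
  Ab + 2 semitones → Bb
  Bb + 2 semitones → C
  C + 1 semitone → Db
Scale: Db Eb F Gb Ab Bb C
Degree 4 = Gb


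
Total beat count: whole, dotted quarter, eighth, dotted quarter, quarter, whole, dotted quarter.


Beat values:
  whole = 4 beats
  dotted quarter = 1.5 beats
  eighth = 0.5 beats
  dotted quarter = 1.5 beats
  quarter = 1 beat
  whole = 4 beats
  dotted quarter = 1.5 beats
Sum = 4 + 1.5 + 0.5 + 1.5 + 1 + 4 + 1.5
= 14 beats


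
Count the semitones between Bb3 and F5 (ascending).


Absolute semitone position = octave×12 + chromatic position
Bb3: 3×12 + 10 = 46
F5: 5×12 + 5 = 65
Difference = 65 - 46 = 19
= 19 semitones


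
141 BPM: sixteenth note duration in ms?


Step by step:
One quarter-note beat = 60000 / BPM = 60000 / 141 ms
Sixteenth note = 1/4 × quarter note
Duration = 1/4 × 60000 / 141 = 15000 / 141
= 106.4 ms


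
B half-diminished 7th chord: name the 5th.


Working:
Half-diminished 7th chord = root + minor 3rd + diminished 5th + minor 7th
Seventh chords stack in thirds, so the letter names are B-D-F-A
Root: B
Minor 3rd above B: D
Diminished 5th above B: F
Minor 7th above B: A
The 5th = F


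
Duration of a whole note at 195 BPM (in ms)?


Solution.
One quarter-note beat = 60000 / BPM = 60000 / 195 ms
Whole note = 4 × quarter note
Duration = 4 × 60000 / 195 = 240000 / 195
= 1230.8 ms


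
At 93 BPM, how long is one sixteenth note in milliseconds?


One quarter-note beat = 60000 / BPM = 60000 / 93 ms
Sixteenth note = 1/4 × quarter note
Duration = 1/4 × 60000 / 93 = 15000 / 93
= 161.3 ms


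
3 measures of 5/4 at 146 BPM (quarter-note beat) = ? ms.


Quarter-note beat duration = 60000 / 146 ms
Beats per measure (5/4) = 5
One measure = 5 × 60000 / 146 = 300000 / 146 ms
3 measures = 3 × 300000 / 146 = 900000 / 146
= 6164.4 ms


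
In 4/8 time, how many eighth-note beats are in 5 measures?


Reasoning:
Time signature 4/8: the bottom number 8 means the eighth note gets one count
The top number 4 means 4 eighth-note beats per measure
Total = 4 × 5 measures
= 20 eighth-note beats


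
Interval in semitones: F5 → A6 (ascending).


Absolute semitone position = octave×12 + chromatic position
F5: 5×12 + 5 = 65
A6: 6×12 + 9 = 81
Difference = 81 - 65 = 16
= 16 semitones


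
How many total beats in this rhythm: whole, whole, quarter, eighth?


Step by step:
Beat values:
  whole = 4 beats
  whole = 4 beats
  quarter = 1 beat
  eighth = 0.5 beats
Sum = 4 + 4 + 1 + 0.5
= 9.5 beats


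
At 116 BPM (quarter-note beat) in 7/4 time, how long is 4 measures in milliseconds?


Reasoning:
Quarter-note beat duration = 60000 / 116 ms
Beats per measure (7/4) = 7
One measure = 7 × 60000 / 116 = 420000 / 116 ms
4 measures = 4 × 420000 / 116 = 1680000 / 116
= 14482.8 ms


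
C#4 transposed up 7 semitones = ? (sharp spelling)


Reasoning:
C#4: chromatic position 1 in octave 4 → absolute = 4×12 + 1 = 49
Transpose up 7: 49 + 7 = 56
56 = 4×12 + 8 → G# in octave 4
Result = G#4


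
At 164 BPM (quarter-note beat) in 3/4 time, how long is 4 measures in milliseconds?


Let's work it out.
Quarter-note beat duration = 60000 / 164 ms
Beats per measure (3/4) = 3
One measure = 3 × 60000 / 164 = 180000 / 164 ms
4 measures = 4 × 180000 / 164 = 720000 / 164
= 4390.2 ms


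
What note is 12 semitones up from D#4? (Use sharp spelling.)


Let's work it out.
D#4: chromatic position 3 in octave 4 → absolute = 4×12 + 3 = 51
Transpose up 12: 51 + 12 = 63
63 = 5×12 + 3 → D# in octave 5
Result = D#5


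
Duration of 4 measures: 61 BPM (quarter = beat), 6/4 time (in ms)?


Step by step:
Quarter-note beat duration = 60000 / 61 ms
Beats per measure (6/4) = 6
One measure = 6 × 60000 / 61 = 360000 / 61 ms
4 measures = 4 × 360000 / 61 = 1440000 / 61
= 23606.6 ms


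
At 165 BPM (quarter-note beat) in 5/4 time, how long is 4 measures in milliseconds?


Reasoning:
Quarter-note beat duration = 60000 / 165 ms
Beats per measure (5/4) = 5
One measure = 5 × 60000 / 165 = 300000 / 165 ms
4 measures = 4 × 300000 / 165 = 1200000 / 165
= 7272.7 ms


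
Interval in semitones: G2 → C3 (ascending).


Absolute semitone position = octave×12 + chromatic position
G2: 2×12 + 7 = 31
C3: 3×12 + 0 = 36
Difference = 36 - 31 = 5
= 5 semitones


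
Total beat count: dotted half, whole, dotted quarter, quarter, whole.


Reasoning:
Beat values:
  dotted half = 3 beats
  whole = 4 beats
  dotted quarter = 1.5 beats
  quarter = 1 beat
  whole = 4 beats
Sum = 3 + 4 + 1.5 + 1 + 4
= 13.5 beats


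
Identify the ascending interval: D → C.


Reasoning:
Letter names: D → C spans 7 letter names → a 7th
Semitones: D → C = 10 half-steps
A 7th of 10 semitones is a minor 7th
= minor 7th


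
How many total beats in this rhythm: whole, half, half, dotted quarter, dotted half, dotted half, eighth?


Solution.
Beat values:
  whole = 4 beats
  half = 2 beats
  half = 2 beats
  dotted quarter = 1.5 beats
  dotted half = 3 beats
  dotted half = 3 beats
  eighth = 0.5 beats
Sum = 4 + 2 + 2 + 1.5 + 3 + 3 + 0.5
= 16 beats


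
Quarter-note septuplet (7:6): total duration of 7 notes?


Reasoning:
Septuplet: 7 notes occupy the space of 6 quarter notes
Space = 6 × 1 = 6 beats
Each septuplet note = 6 / 7 = 6/7 beats
7 notes = 7 × 6/7 = 6
= 6 beats


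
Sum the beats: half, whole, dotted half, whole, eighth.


Solution.
Beat values:
  half = 2 beats
  whole = 4 beats
  dotted half = 3 beats
  whole = 4 beats
  eighth = 0.5 beats
Sum = 2 + 4 + 3 + 4 + 0.5
= 13.5 beats


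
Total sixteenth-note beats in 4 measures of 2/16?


Working:
Time signature 2/16: the bottom number 16 means the sixteenth note gets one count
The top number 2 means 2 sixteenth-note beats per measure
Total = 2 × 4 measures
= 8 sixteenth-note beats


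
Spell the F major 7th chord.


Let's work it out.
Major 7th chord = root + major 3rd + perfect 5th + major 7th
Seventh chords stack in thirds, so the letter names are F-A-C-E
Root: F
Major 3rd above F: A
Perfect 5th above F: C
Major 7th above F: E
Chord = F A C E


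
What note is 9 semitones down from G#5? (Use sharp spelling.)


G#5: chromatic position 8 in octave 5 → absolute = 5×12 + 8 = 68
Transpose down 9: 68 - 9 = 59
59 = 4×12 + 11 → B in octave 4
Result = B4


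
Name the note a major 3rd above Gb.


Step by step:
A 3rd spans 3 letter names, so from G we land on B
A major 3rd = 4 semitones above Gb
Spell B at that pitch: Bb
= Bb


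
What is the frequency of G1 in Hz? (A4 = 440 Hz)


Let's work it out.
f = 440 × 2^(n/12) where n = semitones from A4
G1: -38 semitones from A4
f = 440 × 2^(-38/12)
f = 49.00 Hz


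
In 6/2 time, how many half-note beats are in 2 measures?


Solution.
Time signature 6/2: the bottom number 2 means the half note gets one count
The top number 6 means 6 half-note beats per measure
Total = 6 × 2 measures
= 12 half-note beats


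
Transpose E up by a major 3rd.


Solution.
major 3rd: 3 letter names, 4 semitones
Letter: E + 2 → G
Pitch: E + 4 semitones, spelled as a G → G#
= G#


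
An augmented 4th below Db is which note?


Working:
A 4th spans 4 letter names, so from D we land on A
An augmented 4th = 6 semitones below Db
Spell A at that pitch: Abb
= Abb


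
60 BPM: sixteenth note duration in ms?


One quarter-note beat = 60000 / BPM = 60000 / 60 ms
Sixteenth note = 1/4 × quarter note
Duration = 1/4 × 60000 / 60 = 15000 / 60
= 250.0 ms


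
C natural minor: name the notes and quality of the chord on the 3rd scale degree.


Solution.
C natural minor scale: C D Eb F G Ab Bb
Diatonic triad on degree 3 stacks scale notes 3, 5, 7: Eb G Bb
Eb→G = 4 semitones; Eb→Bb = 7 semitones → major triad
= Eb G Bb (major)


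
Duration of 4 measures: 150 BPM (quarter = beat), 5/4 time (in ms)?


Reasoning:
Quarter-note beat duration = 60000 / 150 ms
Beats per measure (5/4) = 5
One measure = 5 × 60000 / 150 = 300000 / 150 ms
4 measures = 4 × 300000 / 150 = 1200000 / 150
= 8000.0 ms


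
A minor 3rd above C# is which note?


Step by step:
A 3rd spans 3 letter names, so from C we land on E
A minor 3rd = 3 semitones above C#
Spell E at that pitch: E
= E


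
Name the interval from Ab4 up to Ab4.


Letter names: A → A spans 1 letter name → a unison
Semitones: Ab4 → Ab4 = 0 half-steps
A unison of 0 semitones is a perfect unison
= perfect unison


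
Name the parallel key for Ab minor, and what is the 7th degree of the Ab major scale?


Parallel keys share the same tonic but differ in mode
Ab minor → parallel is Ab major
Ab major scale: Ab Bb C Db Eb F G
= Ab major; 7th degree = G


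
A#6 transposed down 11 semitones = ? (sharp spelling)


Solution.
A#6: chromatic position 10 in octave 6 → absolute = 6×12 + 10 = 82
Transpose down 11: 82 - 11 = 71
71 = 5×12 + 11 → B in octave 5
Result = B5


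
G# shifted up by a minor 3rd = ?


Step by step:
minor 3rd: 3 letter names, 3 semitones
Letter: G + 2 → B
Pitch: G# + 3 semitones, spelled as a B → B
= B


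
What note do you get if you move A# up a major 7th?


major 7th: 7 letter names, 11 semitones
Letter: A + 6 → G
Pitch: A# + 11 semitones, spelled as a G → G##
= G##


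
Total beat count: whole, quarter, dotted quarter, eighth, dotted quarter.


Solution.
Beat values:
  whole = 4 beats
  quarter = 1 beat
  dotted quarter = 1.5 beats
  eighth = 0.5 beats
  dotted quarter = 1.5 beats
Sum = 4 + 1 + 1.5 + 0.5 + 1.5
= 8.5 beats


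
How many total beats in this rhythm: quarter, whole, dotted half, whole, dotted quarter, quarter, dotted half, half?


Working:
Beat values:
  quarter = 1 beat
  whole = 4 beats
  dotted half = 3 beats
  whole = 4 beats
  dotted quarter = 1.5 beats
  quarter = 1 beat
  dotted half = 3 beats
  half = 2 beats
Sum = 1 + 4 + 3 + 4 + 1.5 + 1 + 3 + 2
= 19.5 beats


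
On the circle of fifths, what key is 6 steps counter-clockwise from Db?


Reasoning:
Each counter-clockwise step moves down a perfect 5th (= up a perfect 4th)
From Db: Db → F#/Gb → B → E → A → D → G
= G


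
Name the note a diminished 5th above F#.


Let's work it out.
A 5th spans 5 letter names, so from F we land on C
A diminished 5th = 6 semitones above F#
Spell C at that pitch: C
= C


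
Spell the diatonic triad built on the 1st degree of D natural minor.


D natural minor scale: D E F G A Bb C
Diatonic triad on degree 1 stacks scale notes 1, 3, 5: D F A
D→F = 3 semitones; D→A = 7 semitones → minor triad
= D F A (minor)


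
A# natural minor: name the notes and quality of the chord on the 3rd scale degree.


Working:
A# natural minor scale: A# B# C# D# E# F# G#
Diatonic triad on degree 3 stacks scale notes 3, 5, 7: C# E# G#
C#→E# = 4 semitones; C#→G# = 7 semitones → major triad
= C# E# G# (major)


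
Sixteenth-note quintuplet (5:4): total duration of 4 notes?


Working:
Quintuplet: 5 notes occupy the space of 4 sixteenth notes
Space = 4 × 1/4 = 1 beat
Each quintuplet note = 1 / 5 = 1/5 beats
4 notes = 4 × 1/5 = 4/5
= 4/5 beats


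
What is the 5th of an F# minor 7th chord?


Step by step:
Minor 7th chord = root + minor 3rd + perfect 5th + minor 7th
Seventh chords stack in thirds, so the letter names are F-A-C-E
Root: F#
Minor 3rd above F#: A
Perfect 5th above F#: C#
Minor 7th above F#: E
The 5th = C#


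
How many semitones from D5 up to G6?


Working:
Absolute semitone position = octave×12 + chromatic position
D5: 5×12 + 2 = 62
G6: 6×12 + 7 = 79
Difference = 79 - 62 = 17
= 17 semitones


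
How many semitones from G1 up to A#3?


Let's work it out.
Absolute semitone position = octave×12 + chromatic position
G1: 1×12 + 7 = 19
A#3: 3×12 + 10 = 46
Difference = 46 - 19 = 27
= 27 semitones


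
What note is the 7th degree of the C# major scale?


Step by step:
Major scale pattern: W-W-H-W-W-W-H (2-2-1-2-2-2-1 semitones)
Starting from C#:
  C# + 2 semitones → D#
  D# + 2 semitones → E#
  E# + 1 semitone → F#
  F# + 2 semitones → G#
  G# + 2 semitones → A#
  A# + 2 semitones → B#
  B# + 1 semitone → C#
Scale: C# D# E# F# G# A# B#
Degree 7 = B#


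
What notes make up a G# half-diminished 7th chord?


Half-diminished 7th chord = root + minor 3rd + diminished 5th + minor 7th
Seventh chords stack in thirds, so the letter names are G-B-D-F
Root: G#
Minor 3rd above G#: B
Diminished 5th above G#: D
Minor 7th above G#: F#
Chord = G# B D F#


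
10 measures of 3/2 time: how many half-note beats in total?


Working:
Time signature 3/2: the bottom number 2 means the half note gets one count
The top number 3 means 3 half-note beats per measure
Total = 3 × 10 measures
= 30 half-note beats


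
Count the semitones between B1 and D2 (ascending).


Reasoning:
Absolute semitone position = octave×12 + chromatic position
B1: 1×12 + 11 = 23
D2: 2×12 + 2 = 26
Difference = 26 - 23 = 3
= 3 semitones


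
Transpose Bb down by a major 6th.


major 6th: 6 letter names, 9 semitones
Letter: B - 5 → D
Pitch: Bb - 9 semitones, spelled as a D → Db
= Db


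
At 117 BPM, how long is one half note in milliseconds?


Working:
One quarter-note beat = 60000 / BPM = 60000 / 117 ms
Half note = 2 × quarter note
Duration = 2 × 60000 / 117 = 120000 / 117
= 1025.6 ms


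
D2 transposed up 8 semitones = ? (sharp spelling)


Step by step:
D2: chromatic position 2 in octave 2 → absolute = 2×12 + 2 = 26
Transpose up 8: 26 + 8 = 34
34 = 2×12 + 10 → A# in octave 2
Result = A#2


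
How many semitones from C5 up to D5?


Let's work it out.
Absolute semitone position = octave×12 + chromatic position
C5: 5×12 + 0 = 60
D5: 5×12 + 2 = 62
Difference = 62 - 60 = 2
= 2 semitones


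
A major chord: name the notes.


Major triad = root + major 3rd (4 semitones) + perfect 5th (7 semitones)
A triad on A stacks thirds, so the chord tones use letter names A-C-E
Root: A
Major 3rd above A: C#
Perfect 5th above A: E
Chord = A C# E


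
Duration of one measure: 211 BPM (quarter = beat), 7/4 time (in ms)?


Quarter-note beat duration = 60000 / 211 ms
Beats per measure (7/4) = 7
One measure = 7 × 60000 / 211 = 420000 / 211 ms
= 1990.5 ms


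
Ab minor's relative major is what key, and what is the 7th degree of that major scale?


Working:
The relative major shares the key signature and is a minor 3rd above the minor tonic
A minor 3rd above Ab is Cb
→ relative major of Ab minor is Cb major
Cb major scale: Cb Db Eb Fb Gb Ab Bb
= Cb major; 7th degree = Bb


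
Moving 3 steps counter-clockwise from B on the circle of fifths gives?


Each counter-clockwise step moves down a perfect 5th (= up a perfect 4th)
From B: B → E → A → D
= D


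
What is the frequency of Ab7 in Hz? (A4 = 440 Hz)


Working:
f = 440 × 2^(n/12) where n = semitones from A4
Ab7: 35 semitones from A4
f = 440 × 2^(35/12)
f = 3322.44 Hz


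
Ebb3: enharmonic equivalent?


Let's work it out.
Enharmonic notes sound the same pitch but are spelled with different letter names
Ebb and D name the same pitch class
= D3


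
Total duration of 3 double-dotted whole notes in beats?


Base whole note = 4 beats
Dot 1 adds half the previous value: +2
Dot 2 adds half the previous value: +1
One double-dotted whole = 4 + 2 + 1 = 7
3 of them = 3 × 7 = 21
= 21 beats


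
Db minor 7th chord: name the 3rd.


Minor 7th chord = root + minor 3rd + perfect 5th + minor 7th
Seventh chords stack in thirds, so the letter names are D-F-A-C
Root: Db
Minor 3rd above Db: Fb
Perfect 5th above Db: Ab
Minor 7th above Db: Cb
The 3rd = Fb


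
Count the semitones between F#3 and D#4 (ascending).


Step by step:
Absolute semitone position = octave×12 + chromatic position
F#3: 3×12 + 6 = 42
D#4: 4×12 + 3 = 51
Difference = 51 - 42 = 9
= 9 semitones


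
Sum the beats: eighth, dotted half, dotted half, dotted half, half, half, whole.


Step by step:
Beat values:
  eighth = 0.5 beats
  dotted half = 3 beats
  dotted half = 3 beats
  dotted half = 3 beats
  half = 2 beats
  half = 2 beats
  whole = 4 beats
Sum = 0.5 + 3 + 3 + 3 + 2 + 2 + 4
= 17.5 beats


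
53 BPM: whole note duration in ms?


Reasoning:
One quarter-note beat = 60000 / BPM = 60000 / 53 ms
Whole note = 4 × quarter note
Duration = 4 × 60000 / 53 = 240000 / 53
= 4528.3 ms


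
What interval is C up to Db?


Solution.
Letter names: C → D spans 2 letter names → a 2nd
Semitones: C → Db = 1 half-step
A 2nd of 1 semitone is a minor 2nd
= minor 2nd


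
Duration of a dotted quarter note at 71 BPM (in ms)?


One quarter-note beat = 60000 / BPM = 60000 / 71 ms
Dotted quarter note = 3/2 × quarter note
Duration = 3/2 × 60000 / 71 = 90000 / 71
= 1267.6 ms


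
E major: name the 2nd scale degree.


Major scale pattern: W-W-H-W-W-W-H (2-2-1-2-2-2-1 semitones)
Starting from E:
  E + 2 semitones → F#
  F# + 2 semitones → G#
  G# + 1 semitone → A
  A + 2 semitones → B
  B + 2 semitones → C#
  C# + 2 semitones → D#
  D# + 1 semitone → E
Scale: E F# G# A B C# D#
Degree 2 = F#


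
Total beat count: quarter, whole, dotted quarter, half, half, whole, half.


Working:
Beat values:
  quarter = 1 beat
  whole = 4 beats
  dotted quarter = 1.5 beats
  half = 2 beats
  half = 2 beats
  whole = 4 beats
  half = 2 beats
Sum = 1 + 4 + 1.5 + 2 + 2 + 4 + 2
= 16.5 beats


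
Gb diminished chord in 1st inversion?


Step by step:
Root position: Gb Bbb Dbb
1st inversion: move root up an octave
Bass note: Bbb
Notes (bottom to top) = Bbb Dbb Gb


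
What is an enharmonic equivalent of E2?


Solution.
Enharmonic notes sound the same pitch but are spelled with different letter names
E and D## name the same pitch class
= D##2


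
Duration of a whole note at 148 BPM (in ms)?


One quarter-note beat = 60000 / BPM = 60000 / 148 ms
Whole note = 4 × quarter note
Duration = 4 × 60000 / 148 = 240000 / 148
= 1621.6 ms


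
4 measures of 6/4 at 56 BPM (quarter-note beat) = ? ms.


Reasoning:
Quarter-note beat duration = 60000 / 56 ms
Beats per measure (6/4) = 6
One measure = 6 × 60000 / 56 = 360000 / 56 ms
4 measures = 4 × 360000 / 56 = 1440000 / 56
= 25714.3 ms


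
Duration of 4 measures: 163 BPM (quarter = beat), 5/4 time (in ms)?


Quarter-note beat duration = 60000 / 163 ms
Beats per measure (5/4) = 5
One measure = 5 × 60000 / 163 = 300000 / 163 ms
4 measures = 4 × 300000 / 163 = 1200000 / 163
= 7362.0 ms


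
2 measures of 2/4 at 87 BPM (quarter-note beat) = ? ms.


Step by step:
Quarter-note beat duration = 60000 / 87 ms
Beats per measure (2/4) = 2
One measure = 2 × 60000 / 87 = 120000 / 87 ms
2 measures = 2 × 120000 / 87 = 240000 / 87
= 2758.6 ms


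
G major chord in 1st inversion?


Let's work it out.
Root position: G B D
1st inversion: move root up an octave
Bass note: B
Notes (bottom to top) = B D G


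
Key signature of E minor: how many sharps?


Working:
Sharp minor keys follow the circle of fifths: A(0), E(1), B(2), F#(3), C#(4), G#(5), D#(6), A#(7)
E minor has 1 sharp
Order of sharps: F# C# G# D# A# E# B# → first 1: F#
= 1 sharp


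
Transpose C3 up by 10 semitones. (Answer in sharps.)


C3: chromatic position 0 in octave 3 → absolute = 3×12 + 0 = 36
Transpose up 10: 36 + 10 = 46
46 = 3×12 + 10 → A# in octave 3
Result = A#3


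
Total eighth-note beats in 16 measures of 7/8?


Solution.
Time signature 7/8: the bottom number 8 means the eighth note gets one count
The top number 7 means 7 eighth-note beats per measure
Total = 7 × 16 measures
= 112 eighth-note beats


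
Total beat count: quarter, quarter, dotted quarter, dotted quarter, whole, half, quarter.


Reasoning:
Beat values:
  quarter = 1 beat
  quarter = 1 beat
  dotted quarter = 1.5 beats
  dotted quarter = 1.5 beats
  whole = 4 beats
  half = 2 beats
  quarter = 1 beat
Sum = 1 + 1 + 1.5 + 1.5 + 4 + 2 + 1
= 12 beats


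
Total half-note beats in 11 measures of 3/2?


Time signature 3/2: the bottom number 2 means the half note gets one count
The top number 3 means 3 half-note beats per measure
Total = 3 × 11 measures
= 33 half-note beats


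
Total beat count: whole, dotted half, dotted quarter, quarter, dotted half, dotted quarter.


Solution.
Beat values:
  whole = 4 beats
  dotted half = 3 beats
  dotted quarter = 1.5 beats
  quarter = 1 beat
  dotted half = 3 beats
  dotted quarter = 1.5 beats
Sum = 4 + 3 + 1.5 + 1 + 3 + 1.5
= 14 beats


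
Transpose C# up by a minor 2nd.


Let's work it out.
minor 2nd: 2 letter names, 1 semitones
Letter: C + 1 → D
Pitch: C# + 1 semitones, spelled as a D → D
= D


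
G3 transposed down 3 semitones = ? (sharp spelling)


Step by step:
G3: chromatic position 7 in octave 3 → absolute = 3×12 + 7 = 43
Transpose down 3: 43 - 3 = 40
40 = 3×12 + 4 → E in octave 3
Result = E3


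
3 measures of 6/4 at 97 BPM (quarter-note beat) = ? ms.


Working:
Quarter-note beat duration = 60000 / 97 ms
Beats per measure (6/4) = 6
One measure = 6 × 60000 / 97 = 360000 / 97 ms
3 measures = 3 × 360000 / 97 = 1080000 / 97
= 11134.0 ms


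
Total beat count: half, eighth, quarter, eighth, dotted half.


Beat values:
  half = 2 beats
  eighth = 0.5 beats
  quarter = 1 beat
  eighth = 0.5 beats
  dotted half = 3 beats
Sum = 2 + 0.5 + 1 + 0.5 + 3
= 7 beats


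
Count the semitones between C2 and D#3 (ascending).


Step by step:
Absolute semitone position = octave×12 + chromatic position
C2: 2×12 + 0 = 24
D#3: 3×12 + 3 = 39
Difference = 39 - 24 = 15
= 15 semitones


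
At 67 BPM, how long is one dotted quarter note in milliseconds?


Step by step:
One quarter-note beat = 60000 / BPM = 60000 / 67 ms
Dotted quarter note = 3/2 × quarter note
Duration = 3/2 × 60000 / 67 = 90000 / 67
= 1343.3 ms


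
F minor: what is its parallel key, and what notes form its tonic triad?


Reasoning:
Parallel keys share the same tonic but differ in mode
F minor → parallel is F major
Tonic triad of F major = F A C
= F major; triad = F A C


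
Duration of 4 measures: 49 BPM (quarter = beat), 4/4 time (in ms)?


Solution.
Quarter-note beat duration = 60000 / 49 ms
Beats per measure (4/4) = 4
One measure = 4 × 60000 / 49 = 240000 / 49 ms
4 measures = 4 × 240000 / 49 = 960000 / 49
= 19591.8 ms


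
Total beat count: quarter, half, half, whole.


Let's work it out.
Beat values:
  quarter = 1 beat
  half = 2 beats
  half = 2 beats
  whole = 4 beats
Sum = 1 + 2 + 2 + 4
= 9 beats


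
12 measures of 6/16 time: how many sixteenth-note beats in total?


Time signature 6/16: the bottom number 16 means the sixteenth note gets one count
The top number 6 means 6 sixteenth-note beats per measure
Total = 6 × 12 measures
= 72 sixteenth-note beats


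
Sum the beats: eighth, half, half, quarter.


Working:
Beat values:
  eighth = 0.5 beats
  half = 2 beats
  half = 2 beats
  quarter = 1 beat
Sum = 0.5 + 2 + 2 + 1
= 5.5 beats


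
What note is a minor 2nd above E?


Step by step:
A 2nd spans 2 letter names, so from E we land on F
A minor 2nd = 1 semitone above E
Spell F at that pitch: F
= F


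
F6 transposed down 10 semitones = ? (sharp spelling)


Reasoning:
F6: chromatic position 5 in octave 6 → absolute = 6×12 + 5 = 77
Transpose down 10: 77 - 10 = 67
67 = 5×12 + 7 → G in octave 5
Result = G5


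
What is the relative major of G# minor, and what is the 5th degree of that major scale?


Working:
The relative major shares the key signature and is a minor 3rd above the minor tonic
A minor 3rd above G# is B
→ relative major of G# minor is B major
B major scale: B C# D# E F# G# A#
= B major; 5th degree = F#


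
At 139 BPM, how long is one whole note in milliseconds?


Working:
One quarter-note beat = 60000 / BPM = 60000 / 139 ms
Whole note = 4 × quarter note
Duration = 4 × 60000 / 139 = 240000 / 139
= 1726.6 ms


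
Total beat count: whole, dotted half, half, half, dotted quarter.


Reasoning:
Beat values:
  whole = 4 beats
  dotted half = 3 beats
  half = 2 beats
  half = 2 beats
  dotted quarter = 1.5 beats
Sum = 4 + 3 + 2 + 2 + 1.5
= 12.5 beats


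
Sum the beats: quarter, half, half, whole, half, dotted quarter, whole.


Beat values:
  quarter = 1 beat
  half = 2 beats
  half = 2 beats
  whole = 4 beats
  half = 2 beats
  dotted quarter = 1.5 beats
  whole = 4 beats
Sum = 1 + 2 + 2 + 4 + 2 + 1.5 + 4
= 16.5 beats


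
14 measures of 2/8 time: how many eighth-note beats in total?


Reasoning:
Time signature 2/8: the bottom number 8 means the eighth note gets one count
The top number 2 means 2 eighth-note beats per measure
Total = 2 × 14 measures
= 28 eighth-note beats


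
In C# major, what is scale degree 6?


Major scale pattern: W-W-H-W-W-W-H (2-2-1-2-2-2-1 semitones)
Starting from C#:
  C# + 2 semitones → D#
  D# + 2 semitones → E#
  E# + 1 semitone → F#
  F# + 2 semitones → G#
  G# + 2 semitones → A#
  A# + 2 semitones → B#
  B# + 1 semitone → C#
Scale: C# D# E# F# G# A# B#
Degree 6 = A#


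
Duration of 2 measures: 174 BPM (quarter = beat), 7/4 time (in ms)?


Step by step:
Quarter-note beat duration = 60000 / 174 ms
Beats per measure (7/4) = 7
One measure = 7 × 60000 / 174 = 420000 / 174 ms
2 measures = 2 × 420000 / 174 = 840000 / 174
= 4827.6 ms


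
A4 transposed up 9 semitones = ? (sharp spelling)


Working:
A4: chromatic position 9 in octave 4 → absolute = 4×12 + 9 = 57
Transpose up 9: 57 + 9 = 66
66 = 5×12 + 6 → F# in octave 5
Result = F#5


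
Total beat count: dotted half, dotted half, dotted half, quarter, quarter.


Beat values:
  dotted half = 3 beats
  dotted half = 3 beats
  dotted half = 3 beats
  quarter = 1 beat
  quarter = 1 beat
Sum = 3 + 3 + 3 + 1 + 1
= 11 beats


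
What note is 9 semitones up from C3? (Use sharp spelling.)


Let's work it out.
C3: chromatic position 0 in octave 3 → absolute = 3×12 + 0 = 36
Transpose up 9: 36 + 9 = 45
45 = 3×12 + 9 → A in octave 3
Result = A3


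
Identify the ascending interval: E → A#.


Reasoning:
Letter names: E → A spans 4 letter names → a 4th
Semitones: E → A# = 6 half-steps
A 4th of 6 semitones is an augmented 4th
= augmented 4th


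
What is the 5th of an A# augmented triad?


Step by step:
Augmented triad = root + major 3rd (4 semitones) + augmented 5th (8 semitones)
A triad on A# stacks thirds, so the chord tones use letter names A-C-E
Root: A#
Major 3rd above A#: C##
Augmented 5th above A#: E##
The 5th = E##


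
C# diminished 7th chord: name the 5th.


Let's work it out.
Diminished 7th chord = root + minor 3rd + diminished 5th + diminished 7th
Seventh chords stack in thirds, so the letter names are C-E-G-B
Root: C#
Minor 3rd above C#: E
Diminished 5th above C#: G
Diminished 7th above C#: Bb
The 5th = G


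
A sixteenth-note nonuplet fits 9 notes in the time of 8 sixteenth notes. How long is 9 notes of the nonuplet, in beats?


Nonuplet: 9 notes occupy the space of 8 sixteenth notes
Space = 8 × 1/4 = 2 beats
Each nonuplet note = 2 / 9 = 2/9 beats
9 notes = 9 × 2/9 = 2
= 2 beats


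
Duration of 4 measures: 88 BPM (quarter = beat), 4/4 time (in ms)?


Working:
Quarter-note beat duration = 60000 / 88 ms
Beats per measure (4/4) = 4
One measure = 4 × 60000 / 88 = 240000 / 88 ms
4 measures = 4 × 240000 / 88 = 960000 / 88
= 10909.1 ms


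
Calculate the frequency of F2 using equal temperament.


Reasoning:
f = 440 × 2^(n/12) where n = semitones from A4
F2: -28 semitones from A4
f = 440 × 2^(-28/12)
f = 87.31 Hz


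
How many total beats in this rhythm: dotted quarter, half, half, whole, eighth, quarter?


Let's work it out.
Beat values:
  dotted quarter = 1.5 beats
  half = 2 beats
  half = 2 beats
  whole = 4 beats
  eighth = 0.5 beats
  quarter = 1 beat
Sum = 1.5 + 2 + 2 + 4 + 0.5 + 1
= 11 beats


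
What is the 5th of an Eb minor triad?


Minor triad = root + minor 3rd (3 semitones) + perfect 5th (7 semitones)
A triad on Eb stacks thirds, so the chord tones use letter names E-G-B
Root: Eb
Minor 3rd above Eb: Gb
Perfect 5th above Eb: Bb
The 5th = Bb


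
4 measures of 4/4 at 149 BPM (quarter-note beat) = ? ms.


Step by step:
Quarter-note beat duration = 60000 / 149 ms
Beats per measure (4/4) = 4
One measure = 4 × 60000 / 149 = 240000 / 149 ms
4 measures = 4 × 240000 / 149 = 960000 / 149
= 6443.0 ms


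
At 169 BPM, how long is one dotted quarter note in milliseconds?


Step by step:
One quarter-note beat = 60000 / BPM = 60000 / 169 ms
Dotted quarter note = 3/2 × quarter note
Duration = 3/2 × 60000 / 169 = 90000 / 169
= 532.5 ms


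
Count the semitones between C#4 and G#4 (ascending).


Let's work it out.
Absolute semitone position = octave×12 + chromatic position
C#4: 4×12 + 1 = 49
G#4: 4×12 + 8 = 56
Difference = 56 - 49 = 7
= 7 semitones


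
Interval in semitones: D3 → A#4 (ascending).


Working:
Absolute semitone position = octave×12 + chromatic position
D3: 3×12 + 2 = 38
A#4: 4×12 + 10 = 58
Difference = 58 - 38 = 20
= 20 semitones
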